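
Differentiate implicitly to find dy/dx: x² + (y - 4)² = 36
Take d/dx of both sides. Since y is implicitly a function of x, the chain rule attaches a y' = dy/dx factor whenever we differentiate through y.

Set F(x, y) = (left side) − (right side), so the curve is F = 0. Differentiating each term of F:
  d/dx[x^2] = 2x
  d/dx[(y - 4)^2] = 2·y'(y - 4)
  d/dx[-36] = 0

Collecting, the y'-free part is the partial derivative in x and the y' coefficient is the partial derivative in y:
  ∂F/∂x = 2x
  ∂F/∂y = 2y - 8

so d/dx[F(x, y(x))] = ∂F/∂x + (∂F/∂y)·y' = 0. Rearranging,
  dy/dx = -(∂F/∂x)/(∂F/∂y) = -(2x)/(2y - 8) = -x/(y - 4)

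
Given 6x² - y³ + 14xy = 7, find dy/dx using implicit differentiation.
Apply d/dx to both sides, remembering that y depends on x. Each occurrence of y therefore brings in a y' = dy/dx via the chain rule.

With F(x, y) equal to the left-hand side minus the right, differentiate F term by term:
  d/dx[6x^2] = 12x
  d/dx[14xy] = 14x·y' + 14y
  d/dx[-y^3] = -3y^2·y'
  d/dx[-7] = 0
Adding these up, d/dx[F] = 0 becomes
  (12x + 14y) + (14x - 3y^2)·y' = 0,
so isolating y',
  dy/dx = -(12x + 14y)/(14x - 3y^2) = 2(-6x - 7y)/(14x - 3y^2)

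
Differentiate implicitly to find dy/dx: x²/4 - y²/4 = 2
Differentiate the relation implicitly: treat y = y(x) and apply the chain rule, so every y-derivative picks up a y' = dy/dx factor.

With everything moved to the left-hand side, differentiate term by term:
  d/dx[x^2/4] = x/2
  d/dx[-y^2/4] = -y·y'/2
  d/dx[-2] = 0

Separating the contributions that come from x directly and those that come through y:
  without y':      x/2
  multiplying y':  -y/2

so (x/2) + (-y/2)·y' = 0, and therefore
  dy/dx = -(x/2)/(-y/2) = x/y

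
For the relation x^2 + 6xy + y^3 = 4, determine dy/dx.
Apply d/dx to both sides, remembering that y depends on x. Each occurrence of y therefore brings in a y' = dy/dx via the chain rule.

With F(x, y) equal to the left-hand side minus the right, differentiate F term by term:
  d/dx[x^2] = 2x
  d/dx[6xy] = 6x·y' + 6y
  d/dx[y^3] = 3y^2·y'
  d/dx[-4] = 0
Adding these up, d/dx[F] = 0 becomes
  (2x + 6y) + (6x + 3y^2)·y' = 0,
so isolating y',
  dy/dx = -(2x + 6y)/(6x + 3y^2) = 2(-x - 3y)/(3(2x + y^2))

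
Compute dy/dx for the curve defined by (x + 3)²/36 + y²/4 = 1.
Apply d/dx to both sides, remembering that y depends on x. Each occurrence of y therefore brings in a y' = dy/dx via the chain rule.

With F(x, y) equal to the left-hand side minus the right, differentiate F term by term:
  d/dx[y^2/4] = y·y'/2
  d/dx[(x + 3)^2/36] = x/18 + 1/6
  d/dx[-1] = 0
Adding these up, d/dx[F] = 0 becomes
  (x/18 + 1/6) + (y/2)·y' = 0,
so isolating y',
  dy/dx = -(x/18 + 1/6)/(y/2)
        = -((x + 3)/18)/(y/2) = (-x - 3)/(9y)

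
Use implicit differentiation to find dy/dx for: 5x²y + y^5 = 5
Take d/dx of both sides. Since y is implicitly a function of x, the chain rule attaches a y' = dy/dx factor whenever we differentiate through y.

Set F(x, y) = (left side) − (right side), so the curve is F = 0. Differentiating each term of F:
  d/dx[5x^2y] = 5x^2·y' + 10xy
  d/dx[y^5] = 5y^4·y'
  d/dx[-5] = 0

Collecting, the y'-free part is the partial derivative in x and the y' coefficient is the partial derivative in y:
  ∂F/∂x = 10xy
  ∂F/∂y = 5x^2 + 5y^4

so d/dx[F(x, y(x))] = ∂F/∂x + (∂F/∂y)·y' = 0. Rearranging,
  dy/dx = -(∂F/∂x)/(∂F/∂y) = -(10xy)/(5x^2 + 5y^4) = -2xy/(x^2 + y^4)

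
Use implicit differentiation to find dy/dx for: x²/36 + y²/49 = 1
Take d/dx of both sides. Since y is implicitly a function of x, the chain rule attaches a y' = dy/dx factor whenever we differentiate through y.

Set F(x, y) = (left side) − (right side), so the curve is F = 0. Differentiating each term of F:
  d/dx[x^2/36] = x/18
  d/dx[y^2/49] = 2y·y'/49
  d/dx[-1] = 0

Collecting, the y'-free part is the partial derivative in x and the y' coefficient is the partial derivative in y:
  ∂F/∂x = x/18
  ∂F/∂y = 2y/49

so d/dx[F(x, y(x))] = ∂F/∂x + (∂F/∂y)·y' = 0. Rearranging,
  dy/dx = -(∂F/∂x)/(∂F/∂y) = -(x/18)/(2y/49) = -49x/(36y)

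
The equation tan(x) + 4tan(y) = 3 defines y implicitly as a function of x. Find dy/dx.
Differentiate both sides with respect to x, treating y as y(x). By the chain rule, any term containing y contributes a factor of y' = dy/dx when we differentiate it.

Move every term to one side and write the relation as F(x, y) = 0. Term by term,
  d/dx[tan(x)] = tan(x)^2 + 1
  d/dx[4tan(y)] = 4·y'(tan(y)^2 + 1)
  d/dx[-3] = 0

The pieces without y' make up ∂F/∂x and the coefficient of y' is ∂F/∂y:
  ∂F/∂x = tan(x)^2 + 1,
  ∂F/∂y = 4tan(y)^2 + 4.

Since d/dx[F] = ∂F/∂x + (∂F/∂y)·y' = 0, solve for y':
  (∂F/∂y)·y' = -∂F/∂x
  dy/dx = -(∂F/∂x)/(∂F/∂y) = -(tan(x)^2 + 1)/(4tan(y)^2 + 4) = -cos(y)^2/(4cos(x)^2)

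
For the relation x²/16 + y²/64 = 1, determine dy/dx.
Take d/dx of both sides. Since y is implicitly a function of x, the chain rule attaches a y' = dy/dx factor whenever we differentiate through y.

Set F(x, y) = (left side) − (right side), so the curve is F = 0. Differentiating each term of F:
  d/dx[x^2/16] = x/8
  d/dx[y^2/64] = y·y'/32
  d/dx[-1] = 0

Collecting, the y'-free part is the partial derivative in x and the y' coefficient is the partial derivative in y:
  ∂F/∂x = x/8
  ∂F/∂y = y/32

so d/dx[F(x, y(x))] = ∂F/∂x + (∂F/∂y)·y' = 0. Rearranging,
  dy/dx = -(∂F/∂x)/(∂F/∂y) = -(x/8)/(y/32) = -4x/y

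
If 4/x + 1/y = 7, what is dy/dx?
Differentiate both sides with respect to x, treating y as y(x). By the chain rule, any term containing y contributes a factor of y' = dy/dx when we differentiate it.

Move every term to one side and write the relation as F(x, y) = 0. Term by term,
  d/dx[1/y] = -y'/y^2
  d/dx[4/x] = -4/x^2
  d/dx[-7] = 0

The pieces without y' make up ∂F/∂x and the coefficient of y' is ∂F/∂y:
  ∂F/∂x = -4/x^2,
  ∂F/∂y = -1/y^2.

Since d/dx[F] = ∂F/∂x + (∂F/∂y)·y' = 0, solve for y':
  (∂F/∂y)·y' = -∂F/∂x
  dy/dx = -(∂F/∂x)/(∂F/∂y) = -(-4/x^2)/(-1/y^2) = -4y^2/x^2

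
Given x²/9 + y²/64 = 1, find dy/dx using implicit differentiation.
Differentiate the relation implicitly: treat y = y(x) and apply the chain rule, so every y-derivative picks up a y' = dy/dx factor.

With everything moved to the left-hand side, differentiate term by term:
  d/dx[x^2/9] = 2x/9
  d/dx[y^2/64] = y·y'/32
  d/dx[-1] = 0

Separating the contributions that come from x directly and those that come through y:
  without y':      2x/9
  multiplying y':  y/32

so (2x/9) + (y/32)·y' = 0, and therefore
  dy/dx = -(2x/9)/(y/32) = -64x/(9y)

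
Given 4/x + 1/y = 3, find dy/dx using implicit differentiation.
Take d/dx of both sides. Since y is implicitly a function of x, the chain rule attaches a y' = dy/dx factor whenever we differentiate through y.

Set F(x, y) = (left side) − (right side), so the curve is F = 0. Differentiating each term of F:
  d/dx[1/y] = -y'/y^2
  d/dx[4/x] = -4/x^2
  d/dx[-3] = 0

Collecting, the y'-free part is the partial derivative in x and the y' coefficient is the partial derivative in y:
  ∂F/∂x = -4/x^2
  ∂F/∂y = -1/y^2

so d/dx[F(x, y(x))] = ∂F/∂x + (∂F/∂y)·y' = 0. Rearranging,
  dy/dx = -(∂F/∂x)/(∂F/∂y) = -(-4/x^2)/(-1/y^2) = -4y^2/x^2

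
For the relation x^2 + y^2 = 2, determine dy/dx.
Differentiate both sides with respect to x, treating y as y(x). By the chain rule, any term containing y contributes a factor of y' = dy/dx when we differentiate it.

Move every term to one side and write the relation as F(x, y) = 0. Term by term,
  d/dx[x^2] = 2x
  d/dx[y^2] = 2y·y'
  d/dx[-2] = 0

The pieces without y' make up ∂F/∂x and the coefficient of y' is ∂F/∂y:
  ∂F/∂x = 2x,
  ∂F/∂y = 2y.

Since d/dx[F] = ∂F/∂x + (∂F/∂y)·y' = 0, solve for y':
  (∂F/∂y)·y' = -∂F/∂x
  dy/dx = -(∂F/∂x)/(∂F/∂y) = -(2x)/(2y) = -x/y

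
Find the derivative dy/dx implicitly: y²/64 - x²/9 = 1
Apply d/dx to both sides, remembering that y depends on x. Each occurrence of y therefore brings in a y' = dy/dx via the chain rule.

With F(x, y) equal to the left-hand side minus the right, differentiate F term by term:
  d/dx[-x^2/9] = -2x/9
  d/dx[y^2/64] = y·y'/32
  d/dx[-1] = 0
Adding these up, d/dx[F] = 0 becomes
  (-2x/9) + (y/32)·y' = 0,
so isolating y',
  dy/dx = -(-2x/9)/(y/32) = 64x/(9y)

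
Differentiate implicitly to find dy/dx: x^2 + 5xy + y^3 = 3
Differentiate both sides with respect to x, treating y as y(x). By the chain rule, any term containing y contributes a factor of y' = dy/dx when we differentiate it.

Move every term to one side and write the relation as F(x, y) = 0. Term by term,
  d/dx[x^2] = 2x
  d/dx[5xy] = 5x·y' + 5y
  d/dx[y^3] = 3y^2·y'
  d/dx[-3] = 0

The pieces without y' make up ∂F/∂x and the coefficient of y' is ∂F/∂y:
  ∂F/∂x = 2x + 5y,
  ∂F/∂y = 5x + 3y^2.

Since d/dx[F] = ∂F/∂x + (∂F/∂y)·y' = 0, solve for y':
  (∂F/∂y)·y' = -∂F/∂x
  dy/dx = -(∂F/∂x)/(∂F/∂y) = -(2x + 5y)/(5x + 3y^2) = (-2x - 5y)/(5x + 3y^2)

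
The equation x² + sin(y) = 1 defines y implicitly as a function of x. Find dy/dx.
Apply d/dx to both sides, remembering that y depends on x. Each occurrence of y therefore brings in a y' = dy/dx via the chain rule.

With F(x, y) equal to the left-hand side minus the right, differentiate F term by term:
  d/dx[x^2] = 2x
  d/dx[sin(y)] = y'·cos(y)
  d/dx[-1] = 0
Adding these up, d/dx[F] = 0 becomes
  (2x) + (cos(y))·y' = 0,
so isolating y',
  dy/dx = -(2x)/(cos(y)) = -2x/cos(y)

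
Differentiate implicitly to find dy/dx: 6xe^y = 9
Apply d/dx to both sides, remembering that y depends on x. Each occurrence of y therefore brings in a y' = dy/dx via the chain rule.

With F(x, y) equal to the left-hand side minus the right, differentiate F term by term:
  d/dx[6x·e^(y)] = 6x·y'·e^(y) + 6e^(y)
  d/dx[-9] = 0
Adding these up, d/dx[F] = 0 becomes
  (6e^(y)) + (6x·e^(y))·y' = 0,
so isolating y',
  dy/dx = -(6e^(y))/(6x·e^(y)) = -1/x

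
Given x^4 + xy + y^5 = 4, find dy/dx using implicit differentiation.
Differentiate the relation implicitly: treat y = y(x) and apply the chain rule, so every y-derivative picks up a y' = dy/dx factor.

With everything moved to the left-hand side, differentiate term by term:
  d/dx[x^4] = 4x^3
  d/dx[xy] = x·y' + y
  d/dx[y^5] = 5y^4·y'
  d/dx[-4] = 0

Separating the contributions that come from x directly and those that come through y:
  without y':      4x^3 + y
  multiplying y':  x + 5y^4

so (4x^3 + y) + (x + 5y^4)·y' = 0, and therefore
  dy/dx = -(4x^3 + y)/(x + 5y^4) = (-4x^3 - y)/(x + 5y^4)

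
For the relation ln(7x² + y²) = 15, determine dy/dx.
Apply d/dx to both sides, remembering that y depends on x. Each occurrence of y therefore brings in a y' = dy/dx via the chain rule.

With F(x, y) equal to the left-hand side minus the right, differentiate F term by term:
  d/dx[ln(7x^2 + y^2)] = (14x + 2y·y')/(7x^2 + y^2)
  d/dx[-15] = 0
Adding these up, d/dx[F] = 0 becomes
  (14x/(7x^2 + y^2)) + (2y/(7x^2 + y^2))·y' = 0,
so isolating y',
  dy/dx = -(14x/(7x^2 + y^2))/(2y/(7x^2 + y^2)) = -7x/y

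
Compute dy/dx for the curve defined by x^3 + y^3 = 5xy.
Differentiate both sides with respect to x, treating y as y(x). By the chain rule, any term containing y contributes a factor of y' = dy/dx when we differentiate it.

Move every term to one side and write the relation as F(x, y) = 0. Term by term,
  d/dx[x^3] = 3x^2
  d/dx[-5xy] = -5x·y' - 5y
  d/dx[y^3] = 3y^2·y'

The pieces without y' make up ∂F/∂x and the coefficient of y' is ∂F/∂y:
  ∂F/∂x = 3x^2 - 5y,
  ∂F/∂y = -5x + 3y^2.

Since d/dx[F] = ∂F/∂x + (∂F/∂y)·y' = 0, solve for y':
  (∂F/∂y)·y' = -∂F/∂x
  dy/dx = -(∂F/∂x)/(∂F/∂y) = -(3x^2 - 5y)/(-5x + 3y^2) = (3x^2 - 5y)/(5x - 3y^2)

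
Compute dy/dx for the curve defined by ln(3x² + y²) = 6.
Differentiate both sides with respect to x, treating y as y(x). By the chain rule, any term containing y contributes a factor of y' = dy/dx when we differentiate it.

Move every term to one side and write the relation as F(x, y) = 0. Term by term,
  d/dx[ln(3x^2 + y^2)] = (6x + 2y·y')/(3x^2 + y^2)
  d/dx[-6] = 0

The pieces without y' make up ∂F/∂x and the coefficient of y' is ∂F/∂y:
  ∂F/∂x = 6x/(3x^2 + y^2),
  ∂F/∂y = 2y/(3x^2 + y^2).

Since d/dx[F] = ∂F/∂x + (∂F/∂y)·y' = 0, solve for y':
  (∂F/∂y)·y' = -∂F/∂x
  dy/dx = -(∂F/∂x)/(∂F/∂y) = -(6x/(3x^2 + y^2))/(2y/(3x^2 + y^2)) = -3x/y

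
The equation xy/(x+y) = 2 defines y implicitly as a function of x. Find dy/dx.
Differentiate both sides with respect to x, treating y as y(x). By the chain rule, any term containing y contributes a factor of y' = dy/dx when we differentiate it.

Move every term to one side and write the relation as F(x, y) = 0. Term by term,
  d/dx[xy/(x + y)] = xy(-y' - 1)/(x + y)^2 + x·y'/(x + y) + y/(x + y)
  d/dx[-2] = 0

The pieces without y' make up ∂F/∂x and the coefficient of y' is ∂F/∂y:
  ∂F/∂x = -xy/(x + y)^2 + y/(x + y),
  ∂F/∂y = -xy/(x + y)^2 + x/(x + y).

Since d/dx[F] = ∂F/∂x + (∂F/∂y)·y' = 0, solve for y':
  (∂F/∂y)·y' = -∂F/∂x
  dy/dx = -(∂F/∂x)/(∂F/∂y) = -(-xy/(x + y)^2 + y/(x + y))/(-xy/(x + y)^2 + x/(x + y))
        = -(y^2/(x + y)^2)/(x^2/(x + y)^2) = -y^2/x^2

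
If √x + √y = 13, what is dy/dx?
Differentiate the relation implicitly: treat y = y(x) and apply the chain rule, so every y-derivative picks up a y' = dy/dx factor.

With everything moved to the left-hand side, differentiate term by term:
  d/dx[√(x)] = 1/(2√(x))
  d/dx[√(y)] = y'/(2√(y))
  d/dx[-13] = 0

Separating the contributions that come from x directly and those that come through y:
  without y':      1/(2√(x))
  multiplying y':  1/(2√(y))

so (1/(2√(x))) + (1/(2√(y)))·y' = 0, and therefore
  dy/dx = -(1/(2√(x)))/(1/(2√(y))) = -√(y)/√(x)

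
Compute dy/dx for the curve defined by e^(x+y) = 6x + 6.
Take d/dx of both sides. Since y is implicitly a function of x, the chain rule attaches a y' = dy/dx factor whenever we differentiate through y.

Set F(x, y) = (left side) − (right side), so the curve is F = 0. Differentiating each term of F:
  d/dx[-6x] = -6
  d/dx[e^(x + y)] = (y' + 1)·e^(x + y)
  d/dx[-6] = 0

Collecting, the y'-free part is the partial derivative in x and the y' coefficient is the partial derivative in y:
  ∂F/∂x = e^(x + y) - 6
  ∂F/∂y = e^(x + y)

so d/dx[F(x, y(x))] = ∂F/∂x + (∂F/∂y)·y' = 0. Rearranging,
  dy/dx = -(∂F/∂x)/(∂F/∂y) = -(e^(x + y) - 6)/(e^(x + y)) = 6e^(-x - y) - 1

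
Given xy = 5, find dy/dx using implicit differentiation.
Take d/dx of both sides. Since y is implicitly a function of x, the chain rule attaches a y' = dy/dx factor whenever we differentiate through y.

Set F(x, y) = (left side) − (right side), so the curve is F = 0. Differentiating each term of F:
  d/dx[xy] = x·y' + y
  d/dx[-5] = 0

Collecting, the y'-free part is the partial derivative in x and the y' coefficient is the partial derivative in y:
  ∂F/∂x = y
  ∂F/∂y = x

so d/dx[F(x, y(x))] = ∂F/∂x + (∂F/∂y)·y' = 0. Rearranging,
  dy/dx = -(∂F/∂x)/(∂F/∂y) = -(y)/(x) = -y/x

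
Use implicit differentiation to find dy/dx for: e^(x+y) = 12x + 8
Take d/dx of both sides. Since y is implicitly a function of x, the chain rule attaches a y' = dy/dx factor whenever we differentiate through y.

Set F(x, y) = (left side) − (right side), so the curve is F = 0. Differentiating each term of F:
  d/dx[-12x] = -12
  d/dx[e^(x + y)] = (y' + 1)·e^(x + y)
  d/dx[-8] = 0

Collecting, the y'-free part is the partial derivative in x and the y' coefficient is the partial derivative in y:
  ∂F/∂x = e^(x + y) - 12
  ∂F/∂y = e^(x + y)

so d/dx[F(x, y(x))] = ∂F/∂x + (∂F/∂y)·y' = 0. Rearranging,
  dy/dx = -(∂F/∂x)/(∂F/∂y) = -(e^(x + y) - 12)/(e^(x + y)) = 12e^(-x - y) - 1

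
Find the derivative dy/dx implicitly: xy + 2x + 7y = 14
Differentiate the relation implicitly: treat y = y(x) and apply the chain rule, so every y-derivative picks up a y' = dy/dx factor.

With everything moved to the left-hand side, differentiate term by term:
  d/dx[xy] = x·y' + y
  d/dx[2x] = 2
  d/dx[7y] = 7·y'
  d/dx[-14] = 0

Separating the contributions that come from x directly and those that come through y:
  without y':      y + 2
  multiplying y':  x + 7

so (y + 2) + (x + 7)·y' = 0, and therefore
  dy/dx = -(y + 2)/(x + 7) = (-y - 2)/(x + 7)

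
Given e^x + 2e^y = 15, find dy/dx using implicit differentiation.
Differentiate the relation implicitly: treat y = y(x) and apply the chain rule, so every y-derivative picks up a y' = dy/dx factor.

With everything moved to the left-hand side, differentiate term by term:
  d/dx[e^(x)] = e^(x)
  d/dx[2e^(y)] = 2·y'·e^(y)
  d/dx[-15] = 0

Separating the contributions that come from x directly and those that come through y:
  without y':      e^(x)
  multiplying y':  2e^(y)

so (e^(x)) + (2e^(y))·y' = 0, and therefore
  dy/dx = -(e^(x))/(2e^(y)) = -e^(x - y)/2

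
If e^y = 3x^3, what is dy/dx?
Differentiate the relation implicitly: treat y = y(x) and apply the chain rule, so every y-derivative picks up a y' = dy/dx factor.

With everything moved to the left-hand side, differentiate term by term:
  d/dx[-3x^3] = -9x^2
  d/dx[e^(y)] = y'·e^(y)

Separating the contributions that come from x directly and those that come through y:
  without y':      -9x^2
  multiplying y':  e^(y)

so (-9x^2) + (e^(y))·y' = 0, and therefore
  dy/dx = -(-9x^2)/(e^(y)) = 9x^2e^(-y)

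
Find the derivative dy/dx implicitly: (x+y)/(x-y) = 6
Apply d/dx to both sides, remembering that y depends on x. Each occurrence of y therefore brings in a y' = dy/dx via the chain rule.

With F(x, y) equal to the left-hand side minus the right, differentiate F term by term:
  d/dx[(x + y)/(x - y)] = (y' + 1)/(x - y) + (x + y)(y' - 1)/(x - y)^2
  d/dx[-6] = 0
Adding these up, d/dx[F] = 0 becomes
  (1/(x - y) - (x + y)/(x - y)^2) + (1/(x - y) + (x + y)/(x - y)^2)·y' = 0,
so isolating y',
  dy/dx = -(1/(x - y) - (x + y)/(x - y)^2)/(1/(x - y) + (x + y)/(x - y)^2)
        = -(-2y/(x - y)^2)/(2x/(x - y)^2) = y/x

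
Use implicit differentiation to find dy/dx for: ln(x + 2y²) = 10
Differentiate both sides with respect to x, treating y as y(x). By the chain rule, any term containing y contributes a factor of y' = dy/dx when we differentiate it.

Move every term to one side and write the relation as F(x, y) = 0. Term by term,
  d/dx[ln(x + 2y^2)] = (4y·y' + 1)/(x + 2y^2)
  d/dx[-10] = 0

The pieces without y' make up ∂F/∂x and the coefficient of y' is ∂F/∂y:
  ∂F/∂x = 1/(x + 2y^2),
  ∂F/∂y = 4y/(x + 2y^2).

Since d/dx[F] = ∂F/∂x + (∂F/∂y)·y' = 0, solve for y':
  (∂F/∂y)·y' = -∂F/∂x
  dy/dx = -(∂F/∂x)/(∂F/∂y) = -(1/(x + 2y^2))/(4y/(x + 2y^2)) = -1/(4y)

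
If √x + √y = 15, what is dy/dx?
Take d/dx of both sides. Since y is implicitly a function of x, the chain rule attaches a y' = dy/dx factor whenever we differentiate through y.

Set F(x, y) = (left side) − (right side), so the curve is F = 0. Differentiating each term of F:
  d/dx[√(x)] = 1/(2√(x))
  d/dx[√(y)] = y'/(2√(y))
  d/dx[-15] = 0

Collecting, the y'-free part is the partial derivative in x and the y' coefficient is the partial derivative in y:
  ∂F/∂x = 1/(2√(x))
  ∂F/∂y = 1/(2√(y))

so d/dx[F(x, y(x))] = ∂F/∂x + (∂F/∂y)·y' = 0. Rearranging,
  dy/dx = -(∂F/∂x)/(∂F/∂y) = -(1/(2√(x)))/(1/(2√(y))) = -√(y)/√(x)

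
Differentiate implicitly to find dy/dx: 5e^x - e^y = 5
Differentiate both sides with respect to x, treating y as y(x). By the chain rule, any term containing y contributes a factor of y' = dy/dx when we differentiate it.

Move every term to one side and write the relation as F(x, y) = 0. Term by term,
  d/dx[5e^(x)] = 5e^(x)
  d/dx[-e^(y)] = -y'·e^(y)
  d/dx[-5] = 0

The pieces without y' make up ∂F/∂x and the coefficient of y' is ∂F/∂y:
  ∂F/∂x = 5e^(x),
  ∂F/∂y = -e^(y).

Since d/dx[F] = ∂F/∂x + (∂F/∂y)·y' = 0, solve for y':
  (∂F/∂y)·y' = -∂F/∂x
  dy/dx = -(∂F/∂x)/(∂F/∂y) = -(5e^(x))/(-e^(y)) = 5e^(x - y)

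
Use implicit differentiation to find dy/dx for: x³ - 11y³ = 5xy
Take d/dx of both sides. Since y is implicitly a function of x, the chain rule attaches a y' = dy/dx factor whenever we differentiate through y.

Set F(x, y) = (left side) − (right side), so the curve is F = 0. Differentiating each term of F:
  d/dx[x^3] = 3x^2
  d/dx[-5xy] = -5x·y' - 5y
  d/dx[-11y^3] = -33y^2·y'

Collecting, the y'-free part is the partial derivative in x and the y' coefficient is the partial derivative in y:
  ∂F/∂x = 3x^2 - 5y
  ∂F/∂y = -5x - 33y^2

so d/dx[F(x, y(x))] = ∂F/∂x + (∂F/∂y)·y' = 0. Rearranging,
  dy/dx = -(∂F/∂x)/(∂F/∂y) = -(3x^2 - 5y)/(-5x - 33y^2) = (3x^2 - 5y)/(5x + 33y^2)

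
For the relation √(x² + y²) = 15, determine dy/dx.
Take d/dx of both sides. Since y is implicitly a function of x, the chain rule attaches a y' = dy/dx factor whenever we differentiate through y.

Set F(x, y) = (left side) − (right side), so the curve is F = 0. Differentiating each term of F:
  d/dx[√(x^2 + y^2)] = (x + y·y')/√(x^2 + y^2)
  d/dx[-15] = 0

Collecting, the y'-free part is the partial derivative in x and the y' coefficient is the partial derivative in y:
  ∂F/∂x = x/√(x^2 + y^2)
  ∂F/∂y = y/√(x^2 + y^2)

so d/dx[F(x, y(x))] = ∂F/∂x + (∂F/∂y)·y' = 0. Rearranging,
  dy/dx = -(∂F/∂x)/(∂F/∂y) = -(x/√(x^2 + y^2))/(y/√(x^2 + y^2)) = -x/y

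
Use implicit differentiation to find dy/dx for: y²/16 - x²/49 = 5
Differentiate both sides with respect to x, treating y as y(x). By the chain rule, any term containing y contributes a factor of y' = dy/dx when we differentiate it.

Move every term to one side and write the relation as F(x, y) = 0. Term by term,
  d/dx[-x^2/49] = -2x/49
  d/dx[y^2/16] = y·y'/8
  d/dx[-5] = 0

The pieces without y' make up ∂F/∂x and the coefficient of y' is ∂F/∂y:
  ∂F/∂x = -2x/49,
  ∂F/∂y = y/8.

Since d/dx[F] = ∂F/∂x + (∂F/∂y)·y' = 0, solve for y':
  (∂F/∂y)·y' = -∂F/∂x
  dy/dx = -(∂F/∂x)/(∂F/∂y) = -(-2x/49)/(y/8) = 16x/(49y)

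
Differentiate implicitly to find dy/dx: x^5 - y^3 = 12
Differentiate both sides with respect to x, treating y as y(x). By the chain rule, any term containing y contributes a factor of y' = dy/dx when we differentiate it.

Move every term to one side and write the relation as F(x, y) = 0. Term by term,
  d/dx[x^5] = 5x^4
  d/dx[-y^3] = -3y^2·y'
  d/dx[-12] = 0

The pieces without y' make up ∂F/∂x and the coefficient of y' is ∂F/∂y:
  ∂F/∂x = 5x^4,
  ∂F/∂y = -3y^2.

Since d/dx[F] = ∂F/∂x + (∂F/∂y)·y' = 0, solve for y':
  (∂F/∂y)·y' = -∂F/∂x
  dy/dx = -(∂F/∂x)/(∂F/∂y) = -(5x^4)/(-3y^2) = 5x^4/(3y^2)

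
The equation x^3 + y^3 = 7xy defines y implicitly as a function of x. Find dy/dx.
Differentiate both sides with respect to x, treating y as y(x). By the chain rule, any term containing y contributes a factor of y' = dy/dx when we differentiate it.

Move every term to one side and write the relation as F(x, y) = 0. Term by term,
  d/dx[x^3] = 3x^2
  d/dx[-7xy] = -7x·y' - 7y
  d/dx[y^3] = 3y^2·y'

The pieces without y' make up ∂F/∂x and the coefficient of y' is ∂F/∂y:
  ∂F/∂x = 3x^2 - 7y,
  ∂F/∂y = -7x + 3y^2.

Since d/dx[F] = ∂F/∂x + (∂F/∂y)·y' = 0, solve for y':
  (∂F/∂y)·y' = -∂F/∂x
  dy/dx = -(∂F/∂x)/(∂F/∂y) = -(3x^2 - 7y)/(-7x + 3y^2) = (3x^2 - 7y)/(7x - 3y^2)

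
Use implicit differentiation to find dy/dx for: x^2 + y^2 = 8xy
Apply d/dx to both sides, remembering that y depends on x. Each occurrence of y therefore brings in a y' = dy/dx via the chain rule.

With F(x, y) equal to the left-hand side minus the right, differentiate F term by term:
  d/dx[x^2] = 2x
  d/dx[-8xy] = -8x·y' - 8y
  d/dx[y^2] = 2y·y'
Adding these up, d/dx[F] = 0 becomes
  (2x - 8y) + (-8x + 2y)·y' = 0,
so isolating y',
  dy/dx = -(2x - 8y)/(-8x + 2y) = (x - 4y)/(4x - y)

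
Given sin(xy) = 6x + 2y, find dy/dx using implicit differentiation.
Apply d/dx to both sides, remembering that y depends on x. Each occurrence of y therefore brings in a y' = dy/dx via the chain rule.

With F(x, y) equal to the left-hand side minus the right, differentiate F term by term:
  d/dx[-6x] = -6
  d/dx[-2y] = -2·y'
  d/dx[sin(xy)] = (x·y' + y)·cos(xy)
Adding these up, d/dx[F] = 0 becomes
  (y·cos(xy) - 6) + (x·cos(xy) - 2)·y' = 0,
so isolating y',
  dy/dx = -(y·cos(xy) - 6)/(x·cos(xy) - 2) = (-y·cos(xy) + 6)/(x·cos(xy) - 2)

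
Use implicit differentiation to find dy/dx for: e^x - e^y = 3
Differentiate both sides with respect to x, treating y as y(x). By the chain rule, any term containing y contributes a factor of y' = dy/dx when we differentiate it.

Move every term to one side and write the relation as F(x, y) = 0. Term by term,
  d/dx[e^(x)] = e^(x)
  d/dx[-e^(y)] = -y'·e^(y)
  d/dx[-3] = 0

The pieces without y' make up ∂F/∂x and the coefficient of y' is ∂F/∂y:
  ∂F/∂x = e^(x),
  ∂F/∂y = -e^(y).

Since d/dx[F] = ∂F/∂x + (∂F/∂y)·y' = 0, solve for y':
  (∂F/∂y)·y' = -∂F/∂x
  dy/dx = -(∂F/∂x)/(∂F/∂y) = -(e^(x))/(-e^(y)) = e^(x - y)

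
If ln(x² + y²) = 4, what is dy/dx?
Take d/dx of both sides. Since y is implicitly a function of x, the chain rule attaches a y' = dy/dx factor whenever we differentiate through y.

Set F(x, y) = (left side) − (right side), so the curve is F = 0. Differentiating each term of F:
  d/dx[ln(x^2 + y^2)] = (2x + 2y·y')/(x^2 + y^2)
  d/dx[-4] = 0

Collecting, the y'-free part is the partial derivative in x and the y' coefficient is the partial derivative in y:
  ∂F/∂x = 2x/(x^2 + y^2)
  ∂F/∂y = 2y/(x^2 + y^2)

so d/dx[F(x, y(x))] = ∂F/∂x + (∂F/∂y)·y' = 0. Rearranging,
  dy/dx = -(∂F/∂x)/(∂F/∂y) = -(2x/(x^2 + y^2))/(2y/(x^2 + y^2)) = -x/y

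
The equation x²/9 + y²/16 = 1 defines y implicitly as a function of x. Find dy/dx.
Differentiate the relation implicitly: treat y = y(x) and apply the chain rule, so every y-derivative picks up a y' = dy/dx factor.

With everything moved to the left-hand side, differentiate term by term:
  d/dx[x^2/9] = 2x/9
  d/dx[y^2/16] = y·y'/8
  d/dx[-1] = 0

Separating the contributions that come from x directly and those that come through y:
  without y':      2x/9
  multiplying y':  y/8

so (2x/9) + (y/8)·y' = 0, and therefore
  dy/dx = -(2x/9)/(y/8) = -16x/(9y)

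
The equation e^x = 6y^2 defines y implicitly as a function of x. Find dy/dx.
Differentiate the relation implicitly: treat y = y(x) and apply the chain rule, so every y-derivative picks up a y' = dy/dx factor.

With everything moved to the left-hand side, differentiate term by term:
  d/dx[-6y^2] = -12y·y'
  d/dx[e^(x)] = e^(x)

Separating the contributions that come from x directly and those that come through y:
  without y':      e^(x)
  multiplying y':  -12y

so (e^(x)) + (-12y)·y' = 0, and therefore
  dy/dx = -(e^(x))/(-12y) = e^(x)/(12y)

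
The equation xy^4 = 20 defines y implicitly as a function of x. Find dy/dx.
Apply d/dx to both sides, remembering that y depends on x. Each occurrence of y therefore brings in a y' = dy/dx via the chain rule.

With F(x, y) equal to the left-hand side minus the right, differentiate F term by term:
  d/dx[xy^4] = 4xy^3·y' + y^4
  d/dx[-20] = 0
Adding these up, d/dx[F] = 0 becomes
  (y^4) + (4xy^3)·y' = 0,
so isolating y',
  dy/dx = -(y^4)/(4xy^3) = -y/(4x)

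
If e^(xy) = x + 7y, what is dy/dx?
Differentiate the relation implicitly: treat y = y(x) and apply the chain rule, so every y-derivative picks up a y' = dy/dx factor.

With everything moved to the left-hand side, differentiate term by term:
  d/dx[-x] = -1
  d/dx[-7y] = -7·y'
  d/dx[e^(xy)] = (x·y' + y)·e^(xy)

Separating the contributions that come from x directly and those that come through y:
  without y':      y·e^(xy) - 1
  multiplying y':  x·e^(xy) - 7

so (y·e^(xy) - 1) + (x·e^(xy) - 7)·y' = 0, and therefore
  dy/dx = -(y·e^(xy) - 1)/(x·e^(xy) - 7) = (-y·e^(xy) + 1)/(x·e^(xy) - 7)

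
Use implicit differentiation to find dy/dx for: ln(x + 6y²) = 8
Differentiate both sides with respect to x, treating y as y(x). By the chain rule, any term containing y contributes a factor of y' = dy/dx when we differentiate it.

Move every term to one side and write the relation as F(x, y) = 0. Term by term,
  d/dx[ln(x + 6y^2)] = (12y·y' + 1)/(x + 6y^2)
  d/dx[-8] = 0

The pieces without y' make up ∂F/∂x and the coefficient of y' is ∂F/∂y:
  ∂F/∂x = 1/(x + 6y^2),
  ∂F/∂y = 12y/(x + 6y^2).

Since d/dx[F] = ∂F/∂x + (∂F/∂y)·y' = 0, solve for y':
  (∂F/∂y)·y' = -∂F/∂x
  dy/dx = -(∂F/∂x)/(∂F/∂y) = -(1/(x + 6y^2))/(12y/(x + 6y^2)) = -1/(12y)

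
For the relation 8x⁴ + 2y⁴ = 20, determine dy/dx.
Differentiate both sides with respect to x, treating y as y(x). By the chain rule, any term containing y contributes a factor of y' = dy/dx when we differentiate it.

Move every term to one side and write the relation as F(x, y) = 0. Term by term,
  d/dx[8x^4] = 32x^3
  d/dx[2y^4] = 8y^3·y'
  d/dx[-20] = 0

The pieces without y' make up ∂F/∂x and the coefficient of y' is ∂F/∂y:
  ∂F/∂x = 32x^3,
  ∂F/∂y = 8y^3.

Since d/dx[F] = ∂F/∂x + (∂F/∂y)·y' = 0, solve for y':
  (∂F/∂y)·y' = -∂F/∂x
  dy/dx = -(∂F/∂x)/(∂F/∂y) = -(32x^3)/(8y^3) = -4x^3/y^3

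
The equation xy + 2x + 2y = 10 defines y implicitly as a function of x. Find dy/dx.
Apply d/dx to both sides, remembering that y depends on x. Each occurrence of y therefore brings in a y' = dy/dx via the chain rule.

With F(x, y) equal to the left-hand side minus the right, differentiate F term by term:
  d/dx[xy] = x·y' + y
  d/dx[2x] = 2
  d/dx[2y] = 2·y'
  d/dx[-10] = 0
Adding these up, d/dx[F] = 0 becomes
  (y + 2) + (x + 2)·y' = 0,
so isolating y',
  dy/dx = -(y + 2)/(x + 2) = (-y - 2)/(x + 2)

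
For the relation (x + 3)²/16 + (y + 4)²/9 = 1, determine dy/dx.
Take d/dx of both sides. Since y is implicitly a function of x, the chain rule attaches a y' = dy/dx factor whenever we differentiate through y.

Set F(x, y) = (left side) − (right side), so the curve is F = 0. Differentiating each term of F:
  d/dx[(x + 3)^2/16] = x/8 + 3/8
  d/dx[(y + 4)^2/9] = 2·y'(y + 4)/9
  d/dx[-1] = 0

Collecting, the y'-free part is the partial derivative in x and the y' coefficient is the partial derivative in y:
  ∂F/∂x = x/8 + 3/8
  ∂F/∂y = 2y/9 + 8/9

so d/dx[F(x, y(x))] = ∂F/∂x + (∂F/∂y)·y' = 0. Rearranging,
  dy/dx = -(∂F/∂x)/(∂F/∂y) = -(x/8 + 3/8)/(2y/9 + 8/9)
        = -((x + 3)/8)/(2(y + 4)/9) = 9(-x - 3)/(16(y + 4))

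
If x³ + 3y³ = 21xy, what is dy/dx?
Take d/dx of both sides. Since y is implicitly a function of x, the chain rule attaches a y' = dy/dx factor whenever we differentiate through y.

Set F(x, y) = (left side) − (right side), so the curve is F = 0. Differentiating each term of F:
  d/dx[x^3] = 3x^2
  d/dx[-21xy] = -21x·y' - 21y
  d/dx[3y^3] = 9y^2·y'

Collecting, the y'-free part is the partial derivative in x and the y' coefficient is the partial derivative in y:
  ∂F/∂x = 3x^2 - 21y
  ∂F/∂y = -21x + 9y^2

so d/dx[F(x, y(x))] = ∂F/∂x + (∂F/∂y)·y' = 0. Rearranging,
  dy/dx = -(∂F/∂x)/(∂F/∂y) = -(3x^2 - 21y)/(-21x + 9y^2) = (x^2 - 7y)/(7x - 3y^2)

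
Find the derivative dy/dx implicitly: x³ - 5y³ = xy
Take d/dx of both sides. Since y is implicitly a function of x, the chain rule attaches a y' = dy/dx factor whenever we differentiate through y.

Set F(x, y) = (left side) − (right side), so the curve is F = 0. Differentiating each term of F:
  d/dx[x^3] = 3x^2
  d/dx[-xy] = -x·y' - y
  d/dx[-5y^3] = -15y^2·y'

Collecting, the y'-free part is the partial derivative in x and the y' coefficient is the partial derivative in y:
  ∂F/∂x = 3x^2 - y
  ∂F/∂y = -x - 15y^2

so d/dx[F(x, y(x))] = ∂F/∂x + (∂F/∂y)·y' = 0. Rearranging,
  dy/dx = -(∂F/∂x)/(∂F/∂y) = -(3x^2 - y)/(-x - 15y^2) = (3x^2 - y)/(x + 15y^2)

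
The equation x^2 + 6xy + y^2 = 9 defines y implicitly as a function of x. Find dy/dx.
Take d/dx of both sides. Since y is implicitly a function of x, the chain rule attaches a y' = dy/dx factor whenever we differentiate through y.

Set F(x, y) = (left side) − (right side), so the curve is F = 0. Differentiating each term of F:
  d/dx[x^2] = 2x
  d/dx[6xy] = 6x·y' + 6y
  d/dx[y^2] = 2y·y'
  d/dx[-9] = 0

Collecting, the y'-free part is the partial derivative in x and the y' coefficient is the partial derivative in y:
  ∂F/∂x = 2x + 6y
  ∂F/∂y = 6x + 2y

so d/dx[F(x, y(x))] = ∂F/∂x + (∂F/∂y)·y' = 0. Rearranging,
  dy/dx = -(∂F/∂x)/(∂F/∂y) = -(2x + 6y)/(6x + 2y) = (-x - 3y)/(3x + y)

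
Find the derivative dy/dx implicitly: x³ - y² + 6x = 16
Differentiate the relation implicitly: treat y = y(x) and apply the chain rule, so every y-derivative picks up a y' = dy/dx factor.

With everything moved to the left-hand side, differentiate term by term:
  d/dx[x^3] = 3x^2
  d/dx[6x] = 6
  d/dx[-y^2] = -2y·y'
  d/dx[-16] = 0

Separating the contributions that come from x directly and those that come through y:
  without y':      3x^2 + 6
  multiplying y':  -2y

so (3x^2 + 6) + (-2y)·y' = 0, and therefore
  dy/dx = -(3x^2 + 6)/(-2y) = 3(x^2 + 2)/(2y)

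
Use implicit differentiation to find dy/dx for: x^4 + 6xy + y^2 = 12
Take d/dx of both sides. Since y is implicitly a function of x, the chain rule attaches a y' = dy/dx factor whenever we differentiate through y.

Set F(x, y) = (left side) − (right side), so the curve is F = 0. Differentiating each term of F:
  d/dx[x^4] = 4x^3
  d/dx[6xy] = 6x·y' + 6y
  d/dx[y^2] = 2y·y'
  d/dx[-12] = 0

Collecting, the y'-free part is the partial derivative in x and the y' coefficient is the partial derivative in y:
  ∂F/∂x = 4x^3 + 6y
  ∂F/∂y = 6x + 2y

so d/dx[F(x, y(x))] = ∂F/∂x + (∂F/∂y)·y' = 0. Rearranging,
  dy/dx = -(∂F/∂x)/(∂F/∂y) = -(4x^3 + 6y)/(6x + 2y) = (-2x^3 - 3y)/(3x + y)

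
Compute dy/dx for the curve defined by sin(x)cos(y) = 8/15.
Differentiate the relation implicitly: treat y = y(x) and apply the chain rule, so every y-derivative picks up a y' = dy/dx factor.

With everything moved to the left-hand side, differentiate term by term:
  d/dx[sin(x)·cos(y)] = -y'·sin(x)·sin(y) + cos(x)·cos(y)
  d/dx[-8/15] = 0

Separating the contributions that come from x directly and those that come through y:
  without y':      cos(x)·cos(y)
  multiplying y':  -sin(x)·sin(y)

so (cos(x)·cos(y)) + (-sin(x)·sin(y))·y' = 0, and therefore
  dy/dx = -(cos(x)·cos(y))/(-sin(x)·sin(y)) = 1/(tan(x)·tan(y))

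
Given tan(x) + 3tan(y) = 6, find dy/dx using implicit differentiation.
Take d/dx of both sides. Since y is implicitly a function of x, the chain rule attaches a y' = dy/dx factor whenever we differentiate through y.

Set F(x, y) = (left side) − (right side), so the curve is F = 0. Differentiating each term of F:
  d/dx[tan(x)] = tan(x)^2 + 1
  d/dx[3tan(y)] = 3·y'(tan(y)^2 + 1)
  d/dx[-6] = 0

Collecting, the y'-free part is the partial derivative in x and the y' coefficient is the partial derivative in y:
  ∂F/∂x = tan(x)^2 + 1
  ∂F/∂y = 3tan(y)^2 + 3

so d/dx[F(x, y(x))] = ∂F/∂x + (∂F/∂y)·y' = 0. Rearranging,
  dy/dx = -(∂F/∂x)/(∂F/∂y) = -(tan(x)^2 + 1)/(3tan(y)^2 + 3) = -cos(y)^2/(3cos(x)^2)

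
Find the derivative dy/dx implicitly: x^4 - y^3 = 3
Differentiate both sides with respect to x, treating y as y(x). By the chain rule, any term containing y contributes a factor of y' = dy/dx when we differentiate it.

Move every term to one side and write the relation as F(x, y) = 0. Term by term,
  d/dx[x^4] = 4x^3
  d/dx[-y^3] = -3y^2·y'
  d/dx[-3] = 0

The pieces without y' make up ∂F/∂x and the coefficient of y' is ∂F/∂y:
  ∂F/∂x = 4x^3,
  ∂F/∂y = -3y^2.

Since d/dx[F] = ∂F/∂x + (∂F/∂y)·y' = 0, solve for y':
  (∂F/∂y)·y' = -∂F/∂x
  dy/dx = -(∂F/∂x)/(∂F/∂y) = -(4x^3)/(-3y^2) = 4x^3/(3y^2)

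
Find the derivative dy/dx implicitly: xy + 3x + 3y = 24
Take d/dx of both sides. Since y is implicitly a function of x, the chain rule attaches a y' = dy/dx factor whenever we differentiate through y.

Set F(x, y) = (left side) − (right side), so the curve is F = 0. Differentiating each term of F:
  d/dx[xy] = x·y' + y
  d/dx[3x] = 3
  d/dx[3y] = 3·y'
  d/dx[-24] = 0

Collecting, the y'-free part is the partial derivative in x and the y' coefficient is the partial derivative in y:
  ∂F/∂x = y + 3
  ∂F/∂y = x + 3

so d/dx[F(x, y(x))] = ∂F/∂x + (∂F/∂y)·y' = 0. Rearranging,
  dy/dx = -(∂F/∂x)/(∂F/∂y) = -(y + 3)/(x + 3) = (-y - 3)/(x + 3)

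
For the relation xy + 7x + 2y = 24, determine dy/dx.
Differentiate the relation implicitly: treat y = y(x) and apply the chain rule, so every y-derivative picks up a y' = dy/dx factor.

With everything moved to the left-hand side, differentiate term by term:
  d/dx[xy] = x·y' + y
  d/dx[7x] = 7
  d/dx[2y] = 2·y'
  d/dx[-24] = 0

Separating the contributions that come from x directly and those that come through y:
  without y':      y + 7
  multiplying y':  x + 2

so (y + 7) + (x + 2)·y' = 0, and therefore
  dy/dx = -(y + 7)/(x + 2) = (-y - 7)/(x + 2)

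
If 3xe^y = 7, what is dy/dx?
Take d/dx of both sides. Since y is implicitly a function of x, the chain rule attaches a y' = dy/dx factor whenever we differentiate through y.

Set F(x, y) = (left side) − (right side), so the curve is F = 0. Differentiating each term of F:
  d/dx[3x·e^(y)] = 3x·y'·e^(y) + 3e^(y)
  d/dx[-7] = 0

Collecting, the y'-free part is the partial derivative in x and the y' coefficient is the partial derivative in y:
  ∂F/∂x = 3e^(y)
  ∂F/∂y = 3x·e^(y)

so d/dx[F(x, y(x))] = ∂F/∂x + (∂F/∂y)·y' = 0. Rearranging,
  dy/dx = -(∂F/∂x)/(∂F/∂y) = -(3e^(y))/(3x·e^(y)) = -1/x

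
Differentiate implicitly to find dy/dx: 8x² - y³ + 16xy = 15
Take d/dx of both sides. Since y is implicitly a function of x, the chain rule attaches a y' = dy/dx factor whenever we differentiate through y.

Set F(x, y) = (left side) − (right side), so the curve is F = 0. Differentiating each term of F:
  d/dx[8x^2] = 16x
  d/dx[16xy] = 16x·y' + 16y
  d/dx[-y^3] = -3y^2·y'
  d/dx[-15] = 0

Collecting, the y'-free part is the partial derivative in x and the y' coefficient is the partial derivative in y:
  ∂F/∂x = 16x + 16y
  ∂F/∂y = 16x - 3y^2

so d/dx[F(x, y(x))] = ∂F/∂x + (∂F/∂y)·y' = 0. Rearranging,
  dy/dx = -(∂F/∂x)/(∂F/∂y) = -(16x + 16y)/(16x - 3y^2) = 16(-x - y)/(16x - 3y^2)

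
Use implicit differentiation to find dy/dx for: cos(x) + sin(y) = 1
Differentiate both sides with respect to x, treating y as y(x). By the chain rule, any term containing y contributes a factor of y' = dy/dx when we differentiate it.

Move every term to one side and write the relation as F(x, y) = 0. Term by term,
  d/dx[sin(y)] = y'·cos(y)
  d/dx[cos(x)] = -sin(x)
  d/dx[-1] = 0

The pieces without y' make up ∂F/∂x and the coefficient of y' is ∂F/∂y:
  ∂F/∂x = -sin(x),
  ∂F/∂y = cos(y).

Since d/dx[F] = ∂F/∂x + (∂F/∂y)·y' = 0, solve for y':
  (∂F/∂y)·y' = -∂F/∂x
  dy/dx = -(∂F/∂x)/(∂F/∂y) = -(-sin(x))/(cos(y)) = sin(x)/cos(y)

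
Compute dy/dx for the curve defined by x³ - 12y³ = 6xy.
Differentiate both sides with respect to x, treating y as y(x). By the chain rule, any term containing y contributes a factor of y' = dy/dx when we differentiate it.

Move every term to one side and write the relation as F(x, y) = 0. Term by term,
  d/dx[x^3] = 3x^2
  d/dx[-6xy] = -6x·y' - 6y
  d/dx[-12y^3] = -36y^2·y'

The pieces without y' make up ∂F/∂x and the coefficient of y' is ∂F/∂y:
  ∂F/∂x = 3x^2 - 6y,
  ∂F/∂y = -6x - 36y^2.

Since d/dx[F] = ∂F/∂x + (∂F/∂y)·y' = 0, solve for y':
  (∂F/∂y)·y' = -∂F/∂x
  dy/dx = -(∂F/∂x)/(∂F/∂y) = -(3x^2 - 6y)/(-6x - 36y^2) = (x^2/2 - y)/(x + 6y^2)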